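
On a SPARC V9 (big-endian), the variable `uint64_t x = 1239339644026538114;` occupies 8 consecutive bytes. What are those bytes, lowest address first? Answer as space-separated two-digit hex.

11 33 04 D7 06 42 C8 82

1239339644026538114 in hexadecimal, padded to 64 bits, is 0x113304D70642C882.
Split into bytes (most-significant first): 11 33 04 D7 06 42 C8 82.
Big-endian stores the most-significant byte at the lowest address.
So the memory order matches the most-significant-first order: 11 33 04 D7 06 42 C8 82.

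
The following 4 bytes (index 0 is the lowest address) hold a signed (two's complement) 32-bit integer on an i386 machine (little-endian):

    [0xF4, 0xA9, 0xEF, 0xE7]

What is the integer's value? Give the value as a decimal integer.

-403723788

Little-endian stores the least-significant byte at the lowest address.
Reassemble most-significant byte first: E7 EF A9 F4 → 0xE7EFA9F4.
Top bit is set, so as a signed 32-bit value this is 0xE7EFA9F4 − 2^32 = -403723788.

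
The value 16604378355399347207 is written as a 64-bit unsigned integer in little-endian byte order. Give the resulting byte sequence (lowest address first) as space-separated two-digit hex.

07 4C C3 F5 23 9A 6E E6

16604378355399347207 in hexadecimal, padded to 64 bits, is 0xE66E9A23F5C34C07.
Split into bytes (most-significant first): E6 6E 9A 23 F5 C3 4C 07.
Little-endian stores the least-significant byte at the lowest address.
So at ascending addresses the bytes are 07 4C C3 F5 23 9A 6E E6.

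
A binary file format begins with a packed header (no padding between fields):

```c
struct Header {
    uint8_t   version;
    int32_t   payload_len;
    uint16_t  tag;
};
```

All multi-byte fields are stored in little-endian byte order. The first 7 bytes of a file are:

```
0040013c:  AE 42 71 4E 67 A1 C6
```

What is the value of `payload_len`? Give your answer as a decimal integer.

1733194050

`payload_len` follows `version` (1 byte), so it starts at byte offset 1 and occupies 4 bytes.
Bytes at offsets 1..4: 42 71 4E 67.
Little-endian: lowest address holds the least-significant byte.
Reassemble most-significant byte first: 67 4E 71 42 → 0x674E7142.
0x674E7142 = 1733194050.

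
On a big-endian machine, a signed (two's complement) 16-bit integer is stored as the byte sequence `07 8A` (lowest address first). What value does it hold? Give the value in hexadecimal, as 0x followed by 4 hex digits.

0x078A

Big-endian: lowest address holds the most-significant byte.
The bytes are already most-significant first: 0x078A.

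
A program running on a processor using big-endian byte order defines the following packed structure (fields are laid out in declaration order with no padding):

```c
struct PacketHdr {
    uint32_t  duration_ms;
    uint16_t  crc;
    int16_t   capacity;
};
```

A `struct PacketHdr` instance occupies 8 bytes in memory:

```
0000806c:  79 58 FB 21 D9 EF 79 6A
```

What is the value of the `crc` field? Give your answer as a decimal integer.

55791

`crc` follows `duration_ms` (4 bytes), so it starts at byte offset 4 and occupies 2 bytes.
Bytes at offsets 4..5: D9 EF.
Big-endian: lowest address holds the most-significant byte.
The bytes are already most-significant first: 0xD9EF.
0xD9EF = 55791.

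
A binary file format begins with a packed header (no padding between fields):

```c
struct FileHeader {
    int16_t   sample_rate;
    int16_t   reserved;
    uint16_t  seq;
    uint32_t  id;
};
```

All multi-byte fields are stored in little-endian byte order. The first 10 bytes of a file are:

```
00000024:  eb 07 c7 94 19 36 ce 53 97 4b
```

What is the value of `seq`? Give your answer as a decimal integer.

13849

`seq` follows `sample_rate` (2 B), `reserved` (2 B), so it starts at offset 2 + 2 = 4 and occupies 2 bytes.
Bytes at offsets 4..5: 19 36.
Little-endian stores the least-significant byte at the lowest address.
Reassemble most-significant byte first: 36 19 → 0x3619.
0x3619 = 13849.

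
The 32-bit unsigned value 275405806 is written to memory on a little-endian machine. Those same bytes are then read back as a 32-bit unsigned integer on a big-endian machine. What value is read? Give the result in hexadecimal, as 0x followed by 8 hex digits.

0xEE5B6A10

275405806 in 32-bit hexadecimal is 0x106A5BEE.
Stored little-endian, the bytes at ascending addresses are EE 5B 6A 10.
Read back as big-endian, the last byte is least significant, giving 0xEE5B6A10.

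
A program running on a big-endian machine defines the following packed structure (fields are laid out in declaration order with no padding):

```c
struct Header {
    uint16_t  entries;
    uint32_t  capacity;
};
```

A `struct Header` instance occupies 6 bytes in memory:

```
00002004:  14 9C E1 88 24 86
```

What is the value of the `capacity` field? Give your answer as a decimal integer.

`capacity` follows `entries` (2 bytes), so it starts at byte offset 2 and occupies 4 bytes.
Bytes at offsets 2..5: E1 88 24 86.
Big-endian stores the most-significant byte at the lowest address.
The bytes are already most-significant first: 0xE1882486.
0xE1882486 = 3783795846.

3783795846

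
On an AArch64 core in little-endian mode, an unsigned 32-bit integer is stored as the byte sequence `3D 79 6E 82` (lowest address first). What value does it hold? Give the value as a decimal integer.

In little-endian order the low byte comes first in memory.
Reassemble most-significant byte first: 82 6E 79 3D → 0x826E793D.
0x826E793D = 2188278077.

2188278077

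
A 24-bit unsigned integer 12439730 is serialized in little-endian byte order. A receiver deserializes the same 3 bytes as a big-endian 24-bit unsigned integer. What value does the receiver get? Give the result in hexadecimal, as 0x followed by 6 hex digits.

12439730 in 24-bit hexadecimal is 0xBDD0B2.
Stored little-endian, the bytes at ascending addresses are B2 D0 BD.
Read back as big-endian, the last byte is least significant, giving 0xB2D0BD.

0xB2D0BD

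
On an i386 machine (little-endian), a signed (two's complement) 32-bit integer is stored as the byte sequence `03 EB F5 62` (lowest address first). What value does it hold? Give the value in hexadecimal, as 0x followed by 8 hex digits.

0x62F5EB03

Little-endian stores the least-significant byte at the lowest address.
Reassemble most-significant byte first: 62 F5 EB 03 → 0x62F5EB03.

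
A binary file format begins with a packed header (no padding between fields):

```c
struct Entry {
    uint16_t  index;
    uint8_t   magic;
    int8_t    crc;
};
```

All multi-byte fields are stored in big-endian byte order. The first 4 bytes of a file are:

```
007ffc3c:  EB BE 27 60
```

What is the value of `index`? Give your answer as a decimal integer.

60350

`index` is the first field, at byte offset 0, occupying 2 bytes.
Bytes at offsets 0..1: EB BE.
Big-endian: lowest address holds the most-significant byte.
The bytes are already most-significant first: 0xEBBE.
0xEBBE = 60350.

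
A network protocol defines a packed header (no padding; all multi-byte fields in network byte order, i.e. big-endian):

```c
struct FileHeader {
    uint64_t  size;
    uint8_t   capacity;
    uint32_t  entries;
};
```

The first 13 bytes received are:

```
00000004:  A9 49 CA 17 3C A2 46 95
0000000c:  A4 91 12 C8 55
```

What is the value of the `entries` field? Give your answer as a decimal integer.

`entries` follows `size` (8 B), `capacity` (1 B), so it starts at offset 8 + 1 = 9 and occupies 4 bytes.
Bytes at offsets 9..12: 91 12 C8 55.
In big-endian order the high byte comes first in memory.
The bytes are already most-significant first: 0x9112C855.
0x9112C855 = 2433927253.

2433927253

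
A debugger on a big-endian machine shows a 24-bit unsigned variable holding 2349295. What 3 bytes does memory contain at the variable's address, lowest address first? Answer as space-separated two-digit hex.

23 D8 EF

2349295 in hexadecimal, padded to 24 bits, is 0x23D8EF.
Split into bytes (most-significant first): 23 D8 EF.
Big-endian: lowest address holds the most-significant byte.
So the memory order matches the most-significant-first order: 23 D8 EF.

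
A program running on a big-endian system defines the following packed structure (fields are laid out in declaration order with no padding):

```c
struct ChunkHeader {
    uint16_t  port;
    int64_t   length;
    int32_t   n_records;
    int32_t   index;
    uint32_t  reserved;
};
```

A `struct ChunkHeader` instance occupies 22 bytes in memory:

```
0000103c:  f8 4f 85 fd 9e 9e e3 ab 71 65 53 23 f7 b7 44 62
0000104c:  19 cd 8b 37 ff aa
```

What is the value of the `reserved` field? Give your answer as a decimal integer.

`reserved` follows `port` (2 B), `length` (8 B), `n_records` (4 B), `index` (4 B), so it starts at offset 2 + 8 + 4 + 4 = 18 and occupies 4 bytes.
Bytes at offsets 18..21: 8B 37 FF AA.
Big-endian: lowest address holds the most-significant byte.
The bytes are already most-significant first: 0x8B37FFAA.
0x8B37FFAA = 2335702954.

2335702954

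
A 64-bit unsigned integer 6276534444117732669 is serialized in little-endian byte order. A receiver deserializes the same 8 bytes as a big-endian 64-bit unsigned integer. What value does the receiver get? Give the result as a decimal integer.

4408219788925082199

6276534444117732669 in 64-bit hexadecimal is 0x571ABAD28A242D3D.
Stored little-endian, the bytes at ascending addresses are 3D 2D 24 8A D2 BA 1A 57.
Read back as big-endian, the last byte is least significant, giving 0x3D2D248AD2BA1A57.
0x3D2D248AD2BA1A57 = 4408219788925082199.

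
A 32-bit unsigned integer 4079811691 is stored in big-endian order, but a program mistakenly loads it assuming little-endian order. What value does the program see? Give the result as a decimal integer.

4079811691 in 32-bit hexadecimal is 0xF32CFC6B.
Stored big-endian, the bytes at ascending addresses are F3 2C FC 6B.
Read back as little-endian, the first byte is least significant, giving 0x6BFC2CF3.
0x6BFC2CF3 = 1811688691.

1811688691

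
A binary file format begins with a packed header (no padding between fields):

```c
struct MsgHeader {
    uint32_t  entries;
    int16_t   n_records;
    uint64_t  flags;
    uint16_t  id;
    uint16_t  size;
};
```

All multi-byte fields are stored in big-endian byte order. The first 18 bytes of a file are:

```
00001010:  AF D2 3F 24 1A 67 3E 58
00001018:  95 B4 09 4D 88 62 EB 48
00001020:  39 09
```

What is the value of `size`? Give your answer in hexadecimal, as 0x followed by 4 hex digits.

0x3909

`size` follows `entries` (4 B), `n_records` (2 B), `flags` (8 B), `id` (2 B), so it starts at offset 4 + 2 + 8 + 2 = 16 and occupies 2 bytes.
Bytes at offsets 16..17: 39 09.
In big-endian order the high byte comes first in memory.
The bytes are already most-significant first: 0x3909.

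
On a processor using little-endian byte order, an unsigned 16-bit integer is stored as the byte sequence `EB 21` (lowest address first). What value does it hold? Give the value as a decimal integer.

Little-endian: lowest address holds the least-significant byte.
Reassemble most-significant byte first: 21 EB → 0x21EB.
0x21EB = 8683.

8683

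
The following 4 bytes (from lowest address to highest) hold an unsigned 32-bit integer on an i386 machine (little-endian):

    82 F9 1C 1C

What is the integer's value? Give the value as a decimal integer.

Little-endian: lowest address holds the least-significant byte.
Reassemble most-significant byte first: 1C 1C F9 82 → 0x1C1CF982.
0x1C1CF982 = 471660930.

471660930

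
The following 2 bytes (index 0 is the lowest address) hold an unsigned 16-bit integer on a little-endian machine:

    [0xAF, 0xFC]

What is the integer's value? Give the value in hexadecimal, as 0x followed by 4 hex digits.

0xFCAF

In little-endian order the low byte comes first in memory.
Reassemble most-significant byte first: FC AF → 0xFCAF.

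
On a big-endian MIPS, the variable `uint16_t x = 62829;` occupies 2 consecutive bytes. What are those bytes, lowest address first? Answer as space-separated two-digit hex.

F5 6D

62829 in hexadecimal, padded to 16 bits, is 0xF56D.
Split into bytes (most-significant first): F5 6D.
Big-endian: lowest address holds the most-significant byte.
So the memory order matches the most-significant-first order: F5 6D.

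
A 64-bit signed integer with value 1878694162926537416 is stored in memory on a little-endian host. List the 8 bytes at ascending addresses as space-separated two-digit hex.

1878694162926537416 in hexadecimal, padded to 64 bits, is 0x1A1276632ED60AC8.
Split into bytes (most-significant first): 1A 12 76 63 2E D6 0A C8.
Little-endian: lowest address holds the least-significant byte.
So at ascending addresses the bytes are C8 0A D6 2E 63 76 12 1A.

C8 0A D6 2E 63 76 12 1A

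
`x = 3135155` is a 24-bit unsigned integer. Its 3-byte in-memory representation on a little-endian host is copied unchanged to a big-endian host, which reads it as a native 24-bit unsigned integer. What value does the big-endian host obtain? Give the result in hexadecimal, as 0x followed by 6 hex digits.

3135155 in 24-bit hexadecimal is 0x2FD6B3.
Stored little-endian, the bytes at ascending addresses are B3 D6 2F.
Read back as big-endian, the last byte is least significant, giving 0xB3D62F.

0xB3D62F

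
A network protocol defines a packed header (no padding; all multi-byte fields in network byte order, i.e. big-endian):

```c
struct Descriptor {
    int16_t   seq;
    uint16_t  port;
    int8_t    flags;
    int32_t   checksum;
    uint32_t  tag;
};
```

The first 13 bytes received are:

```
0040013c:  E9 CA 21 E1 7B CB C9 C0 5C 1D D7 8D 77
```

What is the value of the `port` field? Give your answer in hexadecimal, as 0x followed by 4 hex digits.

`port` follows `seq` (2 bytes), so it starts at byte offset 2 and occupies 2 bytes.
Bytes at offsets 2..3: 21 E1.
In big-endian order the high byte comes first in memory.
The bytes are already most-significant first: 0x21E1.

0x21E1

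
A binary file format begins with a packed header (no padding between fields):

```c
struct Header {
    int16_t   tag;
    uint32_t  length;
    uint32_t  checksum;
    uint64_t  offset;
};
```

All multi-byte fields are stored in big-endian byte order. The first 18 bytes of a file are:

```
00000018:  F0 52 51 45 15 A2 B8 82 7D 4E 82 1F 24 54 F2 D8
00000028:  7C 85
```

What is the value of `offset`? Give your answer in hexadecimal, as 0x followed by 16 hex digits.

0x821F2454F2D87C85

`offset` follows `tag` (2 B), `length` (4 B), `checksum` (4 B), so it starts at offset 2 + 4 + 4 = 10 and occupies 8 bytes.
Bytes at offsets 10..17: 82 1F 24 54 F2 D8 7C 85.
Big-endian: lowest address holds the most-significant byte.
The bytes are already most-significant first: 0x821F2454F2D87C85.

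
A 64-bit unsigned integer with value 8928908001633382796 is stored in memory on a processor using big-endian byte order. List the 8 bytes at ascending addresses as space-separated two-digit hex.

8928908001633382796 in hexadecimal, padded to 64 bits, is 0x7BE9DA852580318C.
Split into bytes (most-significant first): 7B E9 DA 85 25 80 31 8C.
Big-endian stores the most-significant byte at the lowest address.
So the memory order matches the most-significant-first order: 7B E9 DA 85 25 80 31 8C.

7B E9 DA 85 25 80 31 8C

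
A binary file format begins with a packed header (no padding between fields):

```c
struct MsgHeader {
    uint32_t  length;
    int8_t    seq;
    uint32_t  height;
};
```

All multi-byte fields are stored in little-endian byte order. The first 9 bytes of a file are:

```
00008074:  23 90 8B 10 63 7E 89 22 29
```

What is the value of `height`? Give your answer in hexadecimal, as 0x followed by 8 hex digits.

0x2922897E

`height` follows `length` (4 B), `seq` (1 B), so it starts at offset 4 + 1 = 5 and occupies 4 bytes.
Bytes at offsets 5..8: 7E 89 22 29.
Little-endian stores the least-significant byte at the lowest address.
Reassemble most-significant byte first: 29 22 89 7E → 0x2922897E.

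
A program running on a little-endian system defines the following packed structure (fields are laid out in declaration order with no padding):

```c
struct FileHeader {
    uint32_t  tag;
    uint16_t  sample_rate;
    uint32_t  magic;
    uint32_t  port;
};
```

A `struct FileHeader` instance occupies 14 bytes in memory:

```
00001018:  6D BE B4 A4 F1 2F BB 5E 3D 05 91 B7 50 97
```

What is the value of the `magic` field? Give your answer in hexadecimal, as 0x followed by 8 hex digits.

`magic` follows `tag` (4 B), `sample_rate` (2 B), so it starts at offset 4 + 2 = 6 and occupies 4 bytes.
Bytes at offsets 6..9: BB 5E 3D 05.
Little-endian stores the least-significant byte at the lowest address.
Reassemble most-significant byte first: 05 3D 5E BB → 0x053D5EBB.

0x053D5EBB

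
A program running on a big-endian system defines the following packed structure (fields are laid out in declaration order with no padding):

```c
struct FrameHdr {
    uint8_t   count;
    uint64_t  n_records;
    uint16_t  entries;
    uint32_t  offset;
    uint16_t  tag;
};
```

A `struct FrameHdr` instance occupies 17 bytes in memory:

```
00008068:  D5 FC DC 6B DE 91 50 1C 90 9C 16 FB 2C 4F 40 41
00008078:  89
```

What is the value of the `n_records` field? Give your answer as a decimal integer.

18220556796099042448

`n_records` follows `count` (1 byte), so it starts at byte offset 1 and occupies 8 bytes.
Bytes at offsets 1..8: FC DC 6B DE 91 50 1C 90.
In big-endian order the high byte comes first in memory.
The bytes are already most-significant first: 0xFCDC6BDE91501C90.
0xFCDC6BDE91501C90 = 18220556796099042448.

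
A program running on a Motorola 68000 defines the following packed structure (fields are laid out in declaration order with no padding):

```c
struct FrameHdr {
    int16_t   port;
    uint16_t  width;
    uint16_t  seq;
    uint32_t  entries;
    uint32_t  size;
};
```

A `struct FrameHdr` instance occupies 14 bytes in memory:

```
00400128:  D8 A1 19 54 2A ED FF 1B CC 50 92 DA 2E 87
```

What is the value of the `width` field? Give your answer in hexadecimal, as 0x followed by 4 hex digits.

`width` follows `port` (2 bytes), so it starts at byte offset 2 and occupies 2 bytes.
Bytes at offsets 2..3: 19 54.
In big-endian order the high byte comes first in memory.
The bytes are already most-significant first: 0x1954.

0x1954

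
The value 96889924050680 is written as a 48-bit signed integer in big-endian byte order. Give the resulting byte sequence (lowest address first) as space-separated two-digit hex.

96889924050680 in hexadecimal, padded to 48 bits, is 0x581EF1815EF8.
Split into bytes (most-significant first): 58 1E F1 81 5E F8.
In big-endian order the high byte comes first in memory.
So the memory order matches the most-significant-first order: 58 1E F1 81 5E F8.

58 1E F1 81 5E F8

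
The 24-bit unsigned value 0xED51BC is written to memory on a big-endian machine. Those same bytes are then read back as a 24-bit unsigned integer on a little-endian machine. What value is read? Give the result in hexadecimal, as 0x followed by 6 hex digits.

Stored big-endian, the bytes at ascending addresses are ED 51 BC.
Read back as little-endian, the first byte is least significant, giving 0xBC51ED.

0xBC51ED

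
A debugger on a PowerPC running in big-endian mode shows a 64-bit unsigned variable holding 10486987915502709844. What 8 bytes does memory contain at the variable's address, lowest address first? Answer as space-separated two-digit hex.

10486987915502709844 in hexadecimal, padded to 64 bits, is 0x918943F25B5A6C54.
Split into bytes (most-significant first): 91 89 43 F2 5B 5A 6C 54.
Big-endian: lowest address holds the most-significant byte.
So the memory order matches the most-significant-first order: 91 89 43 F2 5B 5A 6C 54.

91 89 43 F2 5B 5A 6C 54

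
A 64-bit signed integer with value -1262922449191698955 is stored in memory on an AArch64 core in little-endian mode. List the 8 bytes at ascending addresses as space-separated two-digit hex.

F5 FD 0F 45 B9 32 79 EE

Two's complement of -1262922449191698955 in 64 bits: 1262922449191698955 = 0x1186CD46BAF0020B; invert → 0xEE7932B9450FFDF4; add 1 → 0xEE7932B9450FFDF5.
Split into bytes (most-significant first): EE 79 32 B9 45 0F FD F5.
Little-endian stores the least-significant byte at the lowest address.
So at ascending addresses the bytes are F5 FD 0F 45 B9 32 79 EE.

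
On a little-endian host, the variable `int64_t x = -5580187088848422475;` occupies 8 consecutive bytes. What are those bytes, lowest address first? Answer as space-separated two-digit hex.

Two's complement of -5580187088848422475 in 64 bits: 5580187088848422475 = 0x4D70CE979B08064B; invert → 0xB28F316864F7F9B4; add 1 → 0xB28F316864F7F9B5.
Split into bytes (most-significant first): B2 8F 31 68 64 F7 F9 B5.
Little-endian stores the least-significant byte at the lowest address.
So at ascending addresses the bytes are B5 F9 F7 64 68 31 8F B2.

B5 F9 F7 64 68 31 8F B2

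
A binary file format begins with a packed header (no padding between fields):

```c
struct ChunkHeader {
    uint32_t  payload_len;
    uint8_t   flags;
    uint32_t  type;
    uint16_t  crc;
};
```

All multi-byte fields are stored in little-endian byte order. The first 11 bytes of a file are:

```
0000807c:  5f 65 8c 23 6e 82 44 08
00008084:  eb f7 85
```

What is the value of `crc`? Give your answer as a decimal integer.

`crc` follows `payload_len` (4 B), `flags` (1 B), `type` (4 B), so it starts at offset 4 + 1 + 4 = 9 and occupies 2 bytes.
Bytes at offsets 9..10: F7 85.
Little-endian stores the least-significant byte at the lowest address.
Reassemble most-significant byte first: 85 F7 → 0x85F7.
0x85F7 = 34295.

34295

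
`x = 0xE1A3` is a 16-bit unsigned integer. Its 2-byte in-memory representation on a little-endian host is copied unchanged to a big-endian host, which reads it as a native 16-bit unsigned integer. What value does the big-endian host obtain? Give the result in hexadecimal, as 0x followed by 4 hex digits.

Stored little-endian, the bytes at ascending addresses are A3 E1.
Read back as big-endian, the last byte is least significant, giving 0xA3E1.

0xA3E1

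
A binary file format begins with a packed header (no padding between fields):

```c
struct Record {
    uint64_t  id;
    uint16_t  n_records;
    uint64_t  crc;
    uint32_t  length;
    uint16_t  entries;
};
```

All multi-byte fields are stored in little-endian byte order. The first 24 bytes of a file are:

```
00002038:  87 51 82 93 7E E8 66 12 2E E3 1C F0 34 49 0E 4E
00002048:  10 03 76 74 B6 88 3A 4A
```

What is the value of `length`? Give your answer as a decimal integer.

`length` follows `id` (8 B), `n_records` (2 B), `crc` (8 B), so it starts at offset 8 + 2 + 8 = 18 and occupies 4 bytes.
Bytes at offsets 18..21: 76 74 B6 88.
Little-endian stores the least-significant byte at the lowest address.
Reassemble most-significant byte first: 88 B6 74 76 → 0x88B67476.
0x88B67476 = 2293658742.

2293658742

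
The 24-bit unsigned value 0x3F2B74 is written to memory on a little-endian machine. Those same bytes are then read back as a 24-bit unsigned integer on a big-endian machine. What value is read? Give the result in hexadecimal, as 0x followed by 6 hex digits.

0x742B3F

Stored little-endian, the bytes at ascending addresses are 74 2B 3F.
Read back as big-endian, the last byte is least significant, giving 0x742B3F.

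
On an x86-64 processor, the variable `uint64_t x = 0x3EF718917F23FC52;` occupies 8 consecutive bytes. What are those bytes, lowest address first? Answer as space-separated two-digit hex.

Split into bytes (most-significant first): 3E F7 18 91 7F 23 FC 52.
Little-endian: lowest address holds the least-significant byte.
So at ascending addresses the bytes are 52 FC 23 7F 91 18 F7 3E.

52 FC 23 7F 91 18 F7 3E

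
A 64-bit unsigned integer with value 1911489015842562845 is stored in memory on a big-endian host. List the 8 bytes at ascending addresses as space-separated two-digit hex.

1A 86 F9 21 E5 5B 63 1D

1911489015842562845 in hexadecimal, padded to 64 bits, is 0x1A86F921E55B631D.
Split into bytes (most-significant first): 1A 86 F9 21 E5 5B 63 1D.
In big-endian order the high byte comes first in memory.
So the memory order matches the most-significant-first order: 1A 86 F9 21 E5 5B 63 1D.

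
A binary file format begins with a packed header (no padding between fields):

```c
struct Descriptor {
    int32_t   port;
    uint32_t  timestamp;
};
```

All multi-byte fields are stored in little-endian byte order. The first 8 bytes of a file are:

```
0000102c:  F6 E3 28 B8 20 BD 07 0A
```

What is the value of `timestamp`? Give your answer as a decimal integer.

168279328

`timestamp` follows `port` (4 bytes), so it starts at byte offset 4 and occupies 4 bytes.
Bytes at offsets 4..7: 20 BD 07 0A.
Little-endian: lowest address holds the least-significant byte.
Reassemble most-significant byte first: 0A 07 BD 20 → 0x0A07BD20.
0x0A07BD20 = 168279328.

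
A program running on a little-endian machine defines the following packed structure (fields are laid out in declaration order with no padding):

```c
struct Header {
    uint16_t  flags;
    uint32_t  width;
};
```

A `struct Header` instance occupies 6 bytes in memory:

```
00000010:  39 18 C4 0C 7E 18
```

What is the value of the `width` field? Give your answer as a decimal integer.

`width` follows `flags` (2 bytes), so it starts at byte offset 2 and occupies 4 bytes.
Bytes at offsets 2..5: C4 0C 7E 18.
Little-endian stores the least-significant byte at the lowest address.
Reassemble most-significant byte first: 18 7E 0C C4 → 0x187E0CC4.
0x187E0CC4 = 410913988.

410913988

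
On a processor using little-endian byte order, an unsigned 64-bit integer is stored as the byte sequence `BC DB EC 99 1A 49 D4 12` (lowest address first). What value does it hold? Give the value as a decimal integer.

1356789766345776060

In little-endian order the low byte comes first in memory.
Reassemble most-significant byte first: 12 D4 49 1A 99 EC DB BC → 0x12D4491A99ECDBBC.
0x12D4491A99ECDBBC = 1356789766345776060.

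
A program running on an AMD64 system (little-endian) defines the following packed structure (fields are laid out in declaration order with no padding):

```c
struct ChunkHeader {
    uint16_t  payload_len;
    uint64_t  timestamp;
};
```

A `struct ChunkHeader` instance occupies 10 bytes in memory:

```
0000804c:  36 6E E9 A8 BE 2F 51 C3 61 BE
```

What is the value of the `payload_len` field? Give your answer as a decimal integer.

`payload_len` is the first field, at byte offset 0, occupying 2 bytes.
Bytes at offsets 0..1: 36 6E.
Little-endian: lowest address holds the least-significant byte.
Reassemble most-significant byte first: 6E 36 → 0x6E36.
0x6E36 = 28214.

28214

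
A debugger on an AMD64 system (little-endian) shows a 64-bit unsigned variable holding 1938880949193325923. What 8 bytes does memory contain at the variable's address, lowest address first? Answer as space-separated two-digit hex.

63 BD 70 5E F3 49 E8 1A

1938880949193325923 in hexadecimal, padded to 64 bits, is 0x1AE849F35E70BD63.
Split into bytes (most-significant first): 1A E8 49 F3 5E 70 BD 63.
Little-endian: lowest address holds the least-significant byte.
So at ascending addresses the bytes are 63 BD 70 5E F3 49 E8 1A.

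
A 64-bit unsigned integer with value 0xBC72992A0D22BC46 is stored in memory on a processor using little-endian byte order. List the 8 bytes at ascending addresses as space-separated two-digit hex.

46 BC 22 0D 2A 99 72 BC

Split into bytes (most-significant first): BC 72 99 2A 0D 22 BC 46.
In little-endian order the low byte comes first in memory.
So at ascending addresses the bytes are 46 BC 22 0D 2A 99 72 BC.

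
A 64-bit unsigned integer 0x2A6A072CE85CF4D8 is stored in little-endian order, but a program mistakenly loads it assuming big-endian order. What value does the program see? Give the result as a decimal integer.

Stored little-endian, the bytes at ascending addresses are D8 F4 5C E8 2C 07 6A 2A.
Read back as big-endian, the last byte is least significant, giving 0xD8F45CE82C076A2A.
0xD8F45CE82C076A2A = 15633222358750685738.

15633222358750685738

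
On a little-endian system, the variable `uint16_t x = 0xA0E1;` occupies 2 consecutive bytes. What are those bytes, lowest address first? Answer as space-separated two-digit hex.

Split into bytes (most-significant first): A0 E1.
Little-endian stores the least-significant byte at the lowest address.
So at ascending addresses the bytes are E1 A0.

E1 A0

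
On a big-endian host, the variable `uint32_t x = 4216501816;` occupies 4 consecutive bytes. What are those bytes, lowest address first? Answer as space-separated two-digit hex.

4216501816 in hexadecimal, padded to 32 bits, is 0xFB52B638.
Split into bytes (most-significant first): FB 52 B6 38.
Big-endian stores the most-significant byte at the lowest address.
So the memory order matches the most-significant-first order: FB 52 B6 38.

FB 52 B6 38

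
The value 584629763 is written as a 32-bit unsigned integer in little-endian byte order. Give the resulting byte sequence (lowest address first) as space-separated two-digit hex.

03 BE D8 22

584629763 in hexadecimal, padded to 32 bits, is 0x22D8BE03.
Split into bytes (most-significant first): 22 D8 BE 03.
Little-endian stores the least-significant byte at the lowest address.
So at ascending addresses the bytes are 03 BE D8 22.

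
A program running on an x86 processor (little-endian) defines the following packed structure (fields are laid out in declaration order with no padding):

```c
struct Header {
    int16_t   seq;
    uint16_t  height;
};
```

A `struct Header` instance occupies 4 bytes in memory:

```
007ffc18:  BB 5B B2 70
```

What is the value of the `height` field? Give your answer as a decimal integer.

`height` follows `seq` (2 bytes), so it starts at byte offset 2 and occupies 2 bytes.
Bytes at offsets 2..3: B2 70.
In little-endian order the low byte comes first in memory.
Reassemble most-significant byte first: 70 B2 → 0x70B2.
0x70B2 = 28850.

28850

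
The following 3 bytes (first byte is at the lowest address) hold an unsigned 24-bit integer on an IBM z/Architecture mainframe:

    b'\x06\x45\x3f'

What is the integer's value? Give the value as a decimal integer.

410943

In big-endian order the high byte comes first in memory.
The bytes are already most-significant first: 0x06453F.
0x06453F = 410943.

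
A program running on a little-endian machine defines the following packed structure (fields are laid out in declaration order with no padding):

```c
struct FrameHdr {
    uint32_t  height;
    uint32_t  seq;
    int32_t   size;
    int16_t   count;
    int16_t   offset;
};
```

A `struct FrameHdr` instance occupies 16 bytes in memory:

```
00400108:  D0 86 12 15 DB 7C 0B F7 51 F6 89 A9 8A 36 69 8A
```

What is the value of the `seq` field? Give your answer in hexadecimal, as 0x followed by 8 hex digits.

`seq` follows `height` (4 bytes), so it starts at byte offset 4 and occupies 4 bytes.
Bytes at offsets 4..7: DB 7C 0B F7.
Little-endian stores the least-significant byte at the lowest address.
Reassemble most-significant byte first: F7 0B 7C DB → 0xF70B7CDB.

0xF70B7CDB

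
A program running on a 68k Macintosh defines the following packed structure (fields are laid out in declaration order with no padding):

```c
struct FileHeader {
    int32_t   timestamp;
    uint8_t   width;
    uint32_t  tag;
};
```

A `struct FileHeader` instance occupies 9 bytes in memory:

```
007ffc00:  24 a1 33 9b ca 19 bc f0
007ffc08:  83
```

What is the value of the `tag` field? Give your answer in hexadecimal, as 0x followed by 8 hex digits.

`tag` follows `timestamp` (4 B), `width` (1 B), so it starts at offset 4 + 1 = 5 and occupies 4 bytes.
Bytes at offsets 5..8: 19 BC F0 83.
Big-endian: lowest address holds the most-significant byte.
The bytes are already most-significant first: 0x19BCF083.

0x19BCF083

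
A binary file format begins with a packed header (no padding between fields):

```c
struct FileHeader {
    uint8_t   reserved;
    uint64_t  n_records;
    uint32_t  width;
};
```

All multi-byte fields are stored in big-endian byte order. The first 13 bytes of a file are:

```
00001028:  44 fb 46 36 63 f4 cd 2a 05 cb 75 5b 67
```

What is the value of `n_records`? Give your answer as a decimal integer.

18106219154826406405

`n_records` follows `reserved` (1 byte), so it starts at byte offset 1 and occupies 8 bytes.
Bytes at offsets 1..8: FB 46 36 63 F4 CD 2A 05.
Big-endian: lowest address holds the most-significant byte.
The bytes are already most-significant first: 0xFB463663F4CD2A05.
0xFB463663F4CD2A05 = 18106219154826406405.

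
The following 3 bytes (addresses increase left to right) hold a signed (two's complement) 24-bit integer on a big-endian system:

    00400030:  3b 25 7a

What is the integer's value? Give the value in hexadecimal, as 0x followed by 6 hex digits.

0x3B257A

Big-endian stores the most-significant byte at the lowest address.
The bytes are already most-significant first: 0x3B257A.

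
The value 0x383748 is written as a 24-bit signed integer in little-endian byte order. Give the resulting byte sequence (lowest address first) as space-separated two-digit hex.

48 37 38

Split into bytes (most-significant first): 38 37 48.
In little-endian order the low byte comes first in memory.
So at ascending addresses the bytes are 48 37 38.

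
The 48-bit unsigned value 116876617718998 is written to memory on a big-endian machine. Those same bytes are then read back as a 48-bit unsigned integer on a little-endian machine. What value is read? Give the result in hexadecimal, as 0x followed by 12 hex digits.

116876617718998 in 48-bit hexadecimal is 0x6A4C75481CD6.
Stored big-endian, the bytes at ascending addresses are 6A 4C 75 48 1C D6.
Read back as little-endian, the first byte is least significant, giving 0xD61C48754C6A.

0xD61C48754C6A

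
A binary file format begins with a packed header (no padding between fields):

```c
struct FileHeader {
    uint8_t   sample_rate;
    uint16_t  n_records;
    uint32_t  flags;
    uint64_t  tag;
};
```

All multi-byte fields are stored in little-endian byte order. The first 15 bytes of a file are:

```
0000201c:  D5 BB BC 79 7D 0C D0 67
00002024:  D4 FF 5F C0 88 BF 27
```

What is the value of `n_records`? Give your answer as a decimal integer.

48315

`n_records` follows `sample_rate` (1 byte), so it starts at byte offset 1 and occupies 2 bytes.
Bytes at offsets 1..2: BB BC.
Little-endian stores the least-significant byte at the lowest address.
Reassemble most-significant byte first: BC BB → 0xBCBB.
0xBCBB = 48315.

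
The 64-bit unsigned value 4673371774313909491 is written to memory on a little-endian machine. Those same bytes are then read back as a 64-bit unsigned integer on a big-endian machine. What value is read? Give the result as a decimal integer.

17531476784198376256

4673371774313909491 in 64-bit hexadecimal is 0x40DB26DE3F514CF3.
Stored little-endian, the bytes at ascending addresses are F3 4C 51 3F DE 26 DB 40.
Read back as big-endian, the last byte is least significant, giving 0xF34C513FDE26DB40.
0xF34C513FDE26DB40 = 17531476784198376256.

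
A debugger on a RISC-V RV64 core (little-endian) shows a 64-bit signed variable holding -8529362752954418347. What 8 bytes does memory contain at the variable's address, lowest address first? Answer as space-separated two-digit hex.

55 3B B4 45 C4 9D A1 89

Two's complement of -8529362752954418347 in 64 bits: 8529362752954418347 = 0x765E623BBA4BC4AB; invert → 0x89A19DC445B43B54; add 1 → 0x89A19DC445B43B55.
Split into bytes (most-significant first): 89 A1 9D C4 45 B4 3B 55.
In little-endian order the low byte comes first in memory.
So at ascending addresses the bytes are 55 3B B4 45 C4 9D A1 89.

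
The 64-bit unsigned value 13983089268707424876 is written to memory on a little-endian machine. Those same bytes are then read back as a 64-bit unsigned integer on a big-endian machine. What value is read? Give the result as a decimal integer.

13983089268707424876 in 64-bit hexadecimal is 0xC20DE99AB3E1FA6C.
Stored little-endian, the bytes at ascending addresses are 6C FA E1 B3 9A E9 0D C2.
Read back as big-endian, the last byte is least significant, giving 0x6CFAE1B39AE90DC2.
0x6CFAE1B39AE90DC2 = 7852837061788241346.

7852837061788241346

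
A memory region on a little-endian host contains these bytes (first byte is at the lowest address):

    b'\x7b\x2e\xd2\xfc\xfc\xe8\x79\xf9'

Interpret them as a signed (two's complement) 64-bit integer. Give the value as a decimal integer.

-470088512812470661

Little-endian: lowest address holds the least-significant byte.
Reassemble most-significant byte first: F9 79 E8 FC FC D2 2E 7B → 0xF979E8FCFCD22E7B.
Top bit is set, so as a signed 64-bit value this is 0xF979E8FCFCD22E7B − 2^64 = -470088512812470661.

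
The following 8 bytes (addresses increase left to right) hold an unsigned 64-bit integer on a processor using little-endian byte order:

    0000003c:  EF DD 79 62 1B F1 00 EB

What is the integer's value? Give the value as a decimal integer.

16933799698831629807

Little-endian stores the least-significant byte at the lowest address.
Reassemble most-significant byte first: EB 00 F1 1B 62 79 DD EF → 0xEB00F11B6279DDEF.
0xEB00F11B6279DDEF = 16933799698831629807.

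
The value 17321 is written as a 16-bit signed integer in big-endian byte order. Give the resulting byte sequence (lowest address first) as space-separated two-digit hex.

43 A9

17321 in hexadecimal, padded to 16 bits, is 0x43A9.
Split into bytes (most-significant first): 43 A9.
In big-endian order the high byte comes first in memory.
So the memory order matches the most-significant-first order: 43 A9.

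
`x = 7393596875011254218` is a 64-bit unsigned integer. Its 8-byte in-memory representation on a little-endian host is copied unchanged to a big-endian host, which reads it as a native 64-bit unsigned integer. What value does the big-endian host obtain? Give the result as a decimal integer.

7393596875011254218 in 64-bit hexadecimal is 0x669B552F537BE7CA.
Stored little-endian, the bytes at ascending addresses are CA E7 7B 53 2F 55 9B 66.
Read back as big-endian, the last byte is least significant, giving 0xCAE77B532F559B66.
0xCAE77B532F559B66 = 14620790312488246118.

14620790312488246118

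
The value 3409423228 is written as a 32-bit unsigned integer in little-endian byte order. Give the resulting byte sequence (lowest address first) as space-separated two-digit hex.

3409423228 in hexadecimal, padded to 32 bits, is 0xCB37AB7C.
Split into bytes (most-significant first): CB 37 AB 7C.
Little-endian: lowest address holds the least-significant byte.
So at ascending addresses the bytes are 7C AB 37 CB.

7C AB 37 CB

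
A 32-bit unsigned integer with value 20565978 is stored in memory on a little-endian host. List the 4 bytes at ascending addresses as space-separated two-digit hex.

DA CF 39 01

20565978 in hexadecimal, padded to 32 bits, is 0x0139CFDA.
Split into bytes (most-significant first): 01 39 CF DA.
In little-endian order the low byte comes first in memory.
So at ascending addresses the bytes are DA CF 39 01.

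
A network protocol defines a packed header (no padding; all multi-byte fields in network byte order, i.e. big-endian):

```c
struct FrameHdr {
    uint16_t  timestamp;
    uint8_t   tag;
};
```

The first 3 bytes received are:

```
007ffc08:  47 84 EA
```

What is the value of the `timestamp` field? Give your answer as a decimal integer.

`timestamp` is the first field, at byte offset 0, occupying 2 bytes.
Bytes at offsets 0..1: 47 84.
In big-endian order the high byte comes first in memory.
The bytes are already most-significant first: 0x4784.
0x4784 = 18308.

18308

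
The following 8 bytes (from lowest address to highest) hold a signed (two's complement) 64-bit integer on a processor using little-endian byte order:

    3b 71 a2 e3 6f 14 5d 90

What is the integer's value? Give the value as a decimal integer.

-8044250888620838597

Little-endian: lowest address holds the least-significant byte.
Reassemble most-significant byte first: 90 5D 14 6F E3 A2 71 3B → 0x905D146FE3A2713B.
Top bit is set, so as a signed 64-bit value this is 0x905D146FE3A2713B − 2^64 = -8044250888620838597.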